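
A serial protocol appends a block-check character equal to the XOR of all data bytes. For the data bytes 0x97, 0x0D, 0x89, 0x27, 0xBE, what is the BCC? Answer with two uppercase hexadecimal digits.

XOR the bytes together:
  start with 0x97
  0x97 ⊕ 0x0D = 0x9A
  0x9A ⊕ 0x89 = 0x13
  0x13 ⊕ 0x27 = 0x34
  0x34 ⊕ 0xBE = 0x8A

8A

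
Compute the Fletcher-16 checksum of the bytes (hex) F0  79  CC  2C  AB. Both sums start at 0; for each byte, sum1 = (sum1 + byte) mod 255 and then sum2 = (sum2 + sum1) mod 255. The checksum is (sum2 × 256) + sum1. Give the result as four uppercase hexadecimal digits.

050F

Running sums (mod 255):
  after byte 0 (F0): sum1=240, sum2=240
  after byte 1 (79): sum1=106, sum2=91
  after byte 2 (CC): sum1=55, sum2=146
  after byte 3 (2C): sum1=99, sum2=245
  after byte 4 (AB): sum1=15, sum2=5
Checksum = sum2·256 + sum1 = 5·256 + 15 = 1295 = 0x050F.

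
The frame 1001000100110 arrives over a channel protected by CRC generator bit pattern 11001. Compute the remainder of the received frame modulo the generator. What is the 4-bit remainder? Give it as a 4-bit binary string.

1011

Modulo-2 division of 1001000100110 by 11001:
  pos 0: 10010 XOR 11001 = 01011
  pos 1: 10110 XOR 11001 = 01111
  pos 2: 11110 XOR 11001 = 00111
  pos 4: 11110 XOR 11001 = 00111
  pos 6: 11101 XOR 11001 = 00100
  pos 8: 10010 XOR 11001 = 01011
Remainder = 1011 (nonzero — an error is detected).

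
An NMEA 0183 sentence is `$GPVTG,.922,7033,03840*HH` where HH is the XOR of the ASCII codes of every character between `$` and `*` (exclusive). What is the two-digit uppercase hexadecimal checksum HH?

XOR the ASCII codes of the payload characters:
  'G' = 0x47 → acc = 0x47
  'P' = 0x50 → acc = 0x17
  'V' = 0x56 → acc = 0x41
  'T' = 0x54 → acc = 0x15
  'G' = 0x47 → acc = 0x52
  ',' = 0x2C → acc = 0x7E
  '.' = 0x2E → acc = 0x50
  '9' = 0x39 → acc = 0x69
  '2' = 0x32 → acc = 0x5B
  '2' = 0x32 → acc = 0x69
  ',' = 0x2C → acc = 0x45
  '7' = 0x37 → acc = 0x72
  '0' = 0x30 → acc = 0x42
  '3' = 0x33 → acc = 0x71
  '3' = 0x33 → acc = 0x42
  ',' = 0x2C → acc = 0x6E
  '0' = 0x30 → acc = 0x5E
  '3' = 0x33 → acc = 0x6D
  '8' = 0x38 → acc = 0x55
  '4' = 0x34 → acc = 0x61
  '0' = 0x30 → acc = 0x51
Checksum = 0x51.

51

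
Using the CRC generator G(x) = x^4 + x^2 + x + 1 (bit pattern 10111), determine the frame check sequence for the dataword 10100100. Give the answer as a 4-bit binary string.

1000

Append 4 zeros: 101001000000. Divide by 10111 (XOR where the leading bit is 1):
  pos 0: 10100 XOR 10111 = 00011
  pos 3: 11100 XOR 10111 = 01011
  pos 4: 10110 XOR 10111 = 00001
Remainder (last 4 bits) = 1000. This is the CRC / FCS.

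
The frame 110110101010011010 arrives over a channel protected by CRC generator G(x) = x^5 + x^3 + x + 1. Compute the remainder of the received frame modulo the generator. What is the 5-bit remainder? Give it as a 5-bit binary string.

Modulo-2 division of 110110101010011010 by 101011:
  pos 0: 110110 XOR 101011 = 011101
  pos 1: 111011 XOR 101011 = 010000
  pos 2: 100000 XOR 101011 = 001011
  pos 4: 101110 XOR 101011 = 000101
  pos 7: 101100 XOR 101011 = 000111
  pos 10: 111110 XOR 101011 = 010101
  pos 11: 101011 XOR 101011 = 000000
Remainder = 00000 (zero — the frame passes the CRC check).

00000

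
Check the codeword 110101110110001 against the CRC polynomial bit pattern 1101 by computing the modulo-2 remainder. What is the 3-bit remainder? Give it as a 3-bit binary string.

Modulo-2 division of 110101110110001 by 1101:
  pos 0: 1101 XOR 1101 = 0000
  pos 5: 1110 XOR 1101 = 0011
  pos 7: 1111 XOR 1101 = 0010
  pos 9: 1000 XOR 1101 = 0101
  pos 10: 1010 XOR 1101 = 0111
  pos 11: 1111 XOR 1101 = 0010
Remainder = 010 (nonzero — an error is detected).

010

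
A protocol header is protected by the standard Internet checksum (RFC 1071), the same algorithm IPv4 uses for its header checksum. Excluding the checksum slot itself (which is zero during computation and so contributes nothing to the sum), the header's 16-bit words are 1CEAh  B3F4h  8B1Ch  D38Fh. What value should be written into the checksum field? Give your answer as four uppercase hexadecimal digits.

One's-complement addition (fold any carry out of bit 15 back into bit 0):
  0x1CEA + 0xB3F4 = 0x0D0DE
  0xD0DE + 0x8B1C = 0x15BFA → wrap carry → 0x5BFB
  0x5BFB + 0xD38F = 0x12F8A → wrap carry → 0x2F8B
One's-complement sum = 0x2F8B.
Checksum = ~0x2F8B & 0xFFFF = 0xD074.

D074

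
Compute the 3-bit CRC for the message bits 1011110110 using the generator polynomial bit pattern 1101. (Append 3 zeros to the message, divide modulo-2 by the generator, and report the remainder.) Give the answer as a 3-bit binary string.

Append 3 zeros: 1011110110000. Divide by 1101 (XOR where the leading bit is 1):
  pos 0: 1011 XOR 1101 = 0110
  pos 1: 1101 XOR 1101 = 0000
  pos 5: 1011 XOR 1101 = 0110
  pos 6: 1100 XOR 1101 = 0001
  pos 9: 1000 XOR 1101 = 0101
Remainder (last 3 bits) = 101. This is the CRC / FCS.

101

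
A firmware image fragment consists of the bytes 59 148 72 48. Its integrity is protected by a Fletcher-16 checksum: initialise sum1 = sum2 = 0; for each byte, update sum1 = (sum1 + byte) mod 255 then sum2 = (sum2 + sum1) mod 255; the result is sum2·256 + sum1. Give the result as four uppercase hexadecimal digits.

Running sums (mod 255):
  after byte 0 (59): sum1=59, sum2=59
  after byte 1 (148): sum1=207, sum2=11
  after byte 2 (72): sum1=24, sum2=35
  after byte 3 (48): sum1=72, sum2=107
Checksum = sum2·256 + sum1 = 107·256 + 72 = 27464 = 0x6B48.

6B48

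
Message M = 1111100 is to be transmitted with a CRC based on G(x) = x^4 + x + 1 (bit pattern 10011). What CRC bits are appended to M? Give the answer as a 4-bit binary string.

Append 4 zeros: 11111000000. Divide by 10011 (XOR where the leading bit is 1):
  pos 0: 11111 XOR 10011 = 01100
  pos 1: 11000 XOR 10011 = 01011
  pos 2: 10110 XOR 10011 = 00101
  pos 4: 10100 XOR 10011 = 00111
  pos 6: 11100 XOR 10011 = 01111
Remainder (last 4 bits) = 1111. This is the CRC / FCS.

1111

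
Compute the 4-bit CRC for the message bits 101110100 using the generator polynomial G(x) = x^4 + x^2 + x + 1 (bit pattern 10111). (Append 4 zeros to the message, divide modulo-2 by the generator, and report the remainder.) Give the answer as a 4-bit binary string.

1011

Append 4 zeros: 1011101000000. Divide by 10111 (XOR where the leading bit is 1):
  pos 0: 10111 XOR 10111 = 00000
  pos 6: 10000 XOR 10111 = 00111
  pos 8: 11100 XOR 10111 = 01011
Remainder (last 4 bits) = 1011. This is the CRC / FCS.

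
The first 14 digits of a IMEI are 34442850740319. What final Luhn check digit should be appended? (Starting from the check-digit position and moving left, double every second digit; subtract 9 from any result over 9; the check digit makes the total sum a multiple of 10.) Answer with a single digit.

Partial digits right→left: 9 1 3 0 4 7 0 5 8 2 4 4 4 3
Double every second digit counting from the check-digit position (so the 1st, 3rd, 5th, ... of the partial from the right).
  doubled (with −9 where >9): 9 6 8 0 7 8 8 → sum 46
  kept as-is: 1 0 7 5 2 4 3 → sum 22
Total = 46 + 22 = 68.
Check digit = (10 − (68 mod 10)) mod 10 = 2.

2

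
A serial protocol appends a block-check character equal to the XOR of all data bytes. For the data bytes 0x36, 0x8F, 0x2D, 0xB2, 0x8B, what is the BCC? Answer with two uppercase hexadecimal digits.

XOR the bytes together:
  start with 0x36
  0x36 ⊕ 0x8F = 0xB9
  0xB9 ⊕ 0x2D = 0x94
  0x94 ⊕ 0xB2 = 0x26
  0x26 ⊕ 0x8B = 0xAD

AD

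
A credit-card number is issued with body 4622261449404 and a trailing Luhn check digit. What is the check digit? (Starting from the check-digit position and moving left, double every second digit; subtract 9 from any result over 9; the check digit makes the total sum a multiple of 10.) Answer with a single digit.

1

Partial digits right→left: 4 0 4 9 4 4 1 6 2 2 2 6 4
Double every second digit counting from the check-digit position (so the 1st, 3rd, 5th, ... of the partial from the right).
  doubled (with −9 where >9): 8 8 8 2 4 4 8 → sum 42
  kept as-is: 0 9 4 6 2 6 → sum 27
Total = 42 + 27 = 69.
Check digit = (10 − (69 mod 10)) mod 10 = 1.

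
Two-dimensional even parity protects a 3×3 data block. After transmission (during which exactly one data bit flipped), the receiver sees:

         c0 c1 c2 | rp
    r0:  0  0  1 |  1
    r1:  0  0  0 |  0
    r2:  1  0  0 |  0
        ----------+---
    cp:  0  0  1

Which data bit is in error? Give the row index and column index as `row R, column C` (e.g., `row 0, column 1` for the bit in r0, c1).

row 2, column 0

Recompute each row's even parity and compare to rp:
  r0: data parity 1, sent rp 1 → ok
  r1: data parity 0, sent rp 0 → ok
  r2: data parity 1, sent rp 0 → mismatch
Recompute each column's even parity and compare to cp:
  c0: data parity 1, sent cp 0 → mismatch
  c1: data parity 0, sent cp 0 → ok
  c2: data parity 1, sent cp 1 → ok
Exactly one row (r2) and one column (c0) fail → the flipped bit is at their intersection.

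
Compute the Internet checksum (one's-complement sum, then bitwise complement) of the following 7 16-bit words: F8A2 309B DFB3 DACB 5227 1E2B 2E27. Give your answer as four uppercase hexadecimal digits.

One's-complement addition (fold any carry out of bit 15 back into bit 0):
  0xF8A2 + 0x309B = 0x1293D → wrap carry → 0x293E
  0x293E + 0xDFB3 = 0x108F1 → wrap carry → 0x08F2
  0x08F2 + 0xDACB = 0x0E3BD
  0xE3BD + 0x5227 = 0x135E4 → wrap carry → 0x35E5
  0x35E5 + 0x1E2B = 0x05410
  0x5410 + 0x2E27 = 0x08237
One's-complement sum = 0x8237.
Checksum = ~0x8237 & 0xFFFF = 0x7DC8.

7DC8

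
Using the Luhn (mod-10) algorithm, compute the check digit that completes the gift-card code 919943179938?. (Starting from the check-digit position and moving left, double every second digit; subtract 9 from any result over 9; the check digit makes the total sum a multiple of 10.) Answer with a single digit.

7

Partial digits right→left: 8 3 9 9 7 1 3 4 9 9 1 9
Double every second digit counting from the check-digit position (so the 1st, 3rd, 5th, ... of the partial from the right).
  doubled (with −9 where >9): 7 9 5 6 9 2 → sum 38
  kept as-is: 3 9 1 4 9 9 → sum 35
Total = 38 + 35 = 73.
Check digit = (10 − (73 mod 10)) mod 10 = 7.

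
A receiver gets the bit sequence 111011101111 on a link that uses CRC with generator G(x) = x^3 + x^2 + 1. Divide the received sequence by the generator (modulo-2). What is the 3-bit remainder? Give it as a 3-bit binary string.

Modulo-2 division of 111011101111 by 1101:
  pos 0: 1110 XOR 1101 = 0011
  pos 2: 1111 XOR 1101 = 0010
  pos 4: 1010 XOR 1101 = 0111
  pos 5: 1111 XOR 1101 = 0010
  pos 7: 1011 XOR 1101 = 0110
  pos 8: 1101 XOR 1101 = 0000
Remainder = 000 (zero — the frame passes the CRC check).

000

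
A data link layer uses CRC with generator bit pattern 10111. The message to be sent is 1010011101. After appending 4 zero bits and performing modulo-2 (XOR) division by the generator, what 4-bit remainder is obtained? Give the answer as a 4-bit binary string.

Append 4 zeros: 10100111010000. Divide by 10111 (XOR where the leading bit is 1):
  pos 0: 10100 XOR 10111 = 00011
  pos 3: 11111 XOR 10111 = 01000
  pos 4: 10000 XOR 10111 = 00111
  pos 6: 11110 XOR 10111 = 01001
  pos 7: 10010 XOR 10111 = 00101
  pos 9: 10100 XOR 10111 = 00011
Remainder (last 4 bits) = 0011. This is the CRC / FCS.

0011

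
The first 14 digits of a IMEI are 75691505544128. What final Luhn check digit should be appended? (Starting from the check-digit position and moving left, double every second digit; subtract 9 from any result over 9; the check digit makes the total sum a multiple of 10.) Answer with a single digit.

6

Partial digits right→left: 8 2 1 4 4 5 5 0 5 1 9 6 5 7
Double every second digit counting from the check-digit position (so the 1st, 3rd, 5th, ... of the partial from the right).
  doubled (with −9 where >9): 7 2 8 1 1 9 1 → sum 29
  kept as-is: 2 4 5 0 1 6 7 → sum 25
Total = 29 + 25 = 54.
Check digit = (10 − (54 mod 10)) mod 10 = 6.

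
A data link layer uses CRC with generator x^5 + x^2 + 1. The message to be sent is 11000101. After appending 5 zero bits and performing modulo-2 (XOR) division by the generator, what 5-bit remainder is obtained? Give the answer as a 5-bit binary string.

11000

Append 5 zeros: 1100010100000. Divide by 100101 (XOR where the leading bit is 1):
  pos 0: 110001 XOR 100101 = 010100
  pos 1: 101000 XOR 100101 = 001101
  pos 3: 110110 XOR 100101 = 010011
  pos 4: 100110 XOR 100101 = 000011
Remainder (last 5 bits) = 11000. This is the CRC / FCS.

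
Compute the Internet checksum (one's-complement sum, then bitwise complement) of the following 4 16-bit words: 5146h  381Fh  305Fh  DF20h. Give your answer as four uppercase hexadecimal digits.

One's-complement addition (fold any carry out of bit 15 back into bit 0):
  0x5146 + 0x381F = 0x08965
  0x8965 + 0x305F = 0x0B9C4
  0xB9C4 + 0xDF20 = 0x198E4 → wrap carry → 0x98E5
One's-complement sum = 0x98E5.
Checksum = ~0x98E5 & 0xFFFF = 0x671A.

671A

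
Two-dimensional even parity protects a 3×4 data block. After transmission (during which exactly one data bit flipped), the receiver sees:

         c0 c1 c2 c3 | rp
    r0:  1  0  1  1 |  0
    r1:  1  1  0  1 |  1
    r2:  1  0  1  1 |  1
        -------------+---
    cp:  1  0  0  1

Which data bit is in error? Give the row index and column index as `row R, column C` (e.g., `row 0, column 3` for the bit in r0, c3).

Recompute each row's even parity and compare to rp:
  r0: data parity 1, sent rp 0 → mismatch
  r1: data parity 1, sent rp 1 → ok
  r2: data parity 1, sent rp 1 → ok
Recompute each column's even parity and compare to cp:
  c0: data parity 1, sent cp 1 → ok
  c1: data parity 1, sent cp 0 → mismatch
  c2: data parity 0, sent cp 0 → ok
  c3: data parity 1, sent cp 1 → ok
Exactly one row (r0) and one column (c1) fail → the flipped bit is at their intersection.

row 0, column 1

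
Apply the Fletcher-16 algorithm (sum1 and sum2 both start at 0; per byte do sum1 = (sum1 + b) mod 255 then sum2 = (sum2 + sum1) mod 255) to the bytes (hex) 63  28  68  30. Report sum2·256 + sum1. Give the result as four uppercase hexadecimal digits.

Running sums (mod 255):
  after byte 0 (63): sum1=99, sum2=99
  after byte 1 (28): sum1=139, sum2=238
  after byte 2 (68): sum1=243, sum2=226
  after byte 3 (30): sum1=36, sum2=7
Checksum = sum2·256 + sum1 = 7·256 + 36 = 1828 = 0x0724.

0724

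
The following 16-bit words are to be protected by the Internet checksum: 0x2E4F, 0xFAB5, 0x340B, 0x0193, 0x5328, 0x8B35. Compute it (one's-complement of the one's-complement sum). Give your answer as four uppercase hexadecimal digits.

C2FE

One's-complement addition (fold any carry out of bit 15 back into bit 0):
  0x2E4F + 0xFAB5 = 0x12904 → wrap carry → 0x2905
  0x2905 + 0x340B = 0x05D10
  0x5D10 + 0x0193 = 0x05EA3
  0x5EA3 + 0x5328 = 0x0B1CB
  0xB1CB + 0x8B35 = 0x13D00 → wrap carry → 0x3D01
One's-complement sum = 0x3D01.
Checksum = ~0x3D01 & 0xFFFF = 0xC2FE.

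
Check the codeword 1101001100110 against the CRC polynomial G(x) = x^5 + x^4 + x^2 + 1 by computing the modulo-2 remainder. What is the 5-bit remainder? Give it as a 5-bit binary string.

Modulo-2 division of 1101001100110 by 110101:
  pos 0: 110100 XOR 110101 = 000001
  pos 5: 111001 XOR 110101 = 001100
  pos 7: 110010 XOR 110101 = 000111
Remainder = 00111 (nonzero — an error is detected).

00111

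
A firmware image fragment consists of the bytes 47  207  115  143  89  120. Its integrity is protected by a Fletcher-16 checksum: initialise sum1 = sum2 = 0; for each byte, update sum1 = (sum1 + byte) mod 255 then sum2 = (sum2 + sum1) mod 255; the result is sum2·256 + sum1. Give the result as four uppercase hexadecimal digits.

D1D3

Running sums (mod 255):
  after byte 0 (47): sum1=47, sum2=47
  after byte 1 (207): sum1=254, sum2=46
  after byte 2 (115): sum1=114, sum2=160
  after byte 3 (143): sum1=2, sum2=162
  after byte 4 (89): sum1=91, sum2=253
  after byte 5 (120): sum1=211, sum2=209
Checksum = sum2·256 + sum1 = 209·256 + 211 = 53715 = 0xD1D3.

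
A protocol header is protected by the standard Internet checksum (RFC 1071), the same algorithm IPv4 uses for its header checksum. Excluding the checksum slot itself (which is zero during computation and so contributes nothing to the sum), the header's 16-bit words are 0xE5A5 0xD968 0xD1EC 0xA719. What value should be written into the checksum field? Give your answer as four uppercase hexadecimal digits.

C7EA

One's-complement addition (fold any carry out of bit 15 back into bit 0):
  0xE5A5 + 0xD968 = 0x1BF0D → wrap carry → 0xBF0E
  0xBF0E + 0xD1EC = 0x190FA → wrap carry → 0x90FB
  0x90FB + 0xA719 = 0x13814 → wrap carry → 0x3815
One's-complement sum = 0x3815.
Checksum = ~0x3815 & 0xFFFF = 0xC7EA.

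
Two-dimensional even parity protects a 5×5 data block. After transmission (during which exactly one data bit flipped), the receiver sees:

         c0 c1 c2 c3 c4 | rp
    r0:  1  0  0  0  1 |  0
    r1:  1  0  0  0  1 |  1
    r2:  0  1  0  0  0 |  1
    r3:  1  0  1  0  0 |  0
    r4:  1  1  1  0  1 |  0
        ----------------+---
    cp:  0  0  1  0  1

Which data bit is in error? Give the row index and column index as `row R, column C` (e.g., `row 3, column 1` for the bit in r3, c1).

Recompute each row's even parity and compare to rp:
  r0: data parity 0, sent rp 0 → ok
  r1: data parity 0, sent rp 1 → mismatch
  r2: data parity 1, sent rp 1 → ok
  r3: data parity 0, sent rp 0 → ok
  r4: data parity 0, sent rp 0 → ok
Recompute each column's even parity and compare to cp:
  c0: data parity 0, sent cp 0 → ok
  c1: data parity 0, sent cp 0 → ok
  c2: data parity 0, sent cp 1 → mismatch
  c3: data parity 0, sent cp 0 → ok
  c4: data parity 1, sent cp 1 → ok
Exactly one row (r1) and one column (c2) fail → the flipped bit is at their intersection.

row 1, column 2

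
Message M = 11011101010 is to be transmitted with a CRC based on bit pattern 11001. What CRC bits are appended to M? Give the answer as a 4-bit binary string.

0100

Append 4 zeros: 110111010100000. Divide by 11001 (XOR where the leading bit is 1):
  pos 0: 11011 XOR 11001 = 00010
  pos 3: 10101 XOR 11001 = 01100
  pos 4: 11000 XOR 11001 = 00001
  pos 8: 11000 XOR 11001 = 00001
Remainder (last 4 bits) = 0100. This is the CRC / FCS.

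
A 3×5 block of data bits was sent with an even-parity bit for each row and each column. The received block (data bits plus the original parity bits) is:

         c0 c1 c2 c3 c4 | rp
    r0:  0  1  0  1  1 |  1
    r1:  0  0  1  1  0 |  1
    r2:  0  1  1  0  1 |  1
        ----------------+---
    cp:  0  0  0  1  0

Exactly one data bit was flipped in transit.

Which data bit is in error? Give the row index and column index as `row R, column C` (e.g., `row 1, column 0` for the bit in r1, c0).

Recompute each row's even parity and compare to rp:
  r0: data parity 1, sent rp 1 → ok
  r1: data parity 0, sent rp 1 → mismatch
  r2: data parity 1, sent rp 1 → ok
Recompute each column's even parity and compare to cp:
  c0: data parity 0, sent cp 0 → ok
  c1: data parity 0, sent cp 0 → ok
  c2: data parity 0, sent cp 0 → ok
  c3: data parity 0, sent cp 1 → mismatch
  c4: data parity 0, sent cp 0 → ok
Exactly one row (r1) and one column (c3) fail → the flipped bit is at their intersection.

row 1, column 3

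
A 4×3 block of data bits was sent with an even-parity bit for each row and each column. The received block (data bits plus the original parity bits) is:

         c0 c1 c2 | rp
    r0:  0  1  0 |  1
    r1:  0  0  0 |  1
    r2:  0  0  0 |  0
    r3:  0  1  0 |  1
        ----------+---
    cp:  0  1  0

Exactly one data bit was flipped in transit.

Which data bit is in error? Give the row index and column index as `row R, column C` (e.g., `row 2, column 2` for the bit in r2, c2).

Recompute each row's even parity and compare to rp:
  r0: data parity 1, sent rp 1 → ok
  r1: data parity 0, sent rp 1 → mismatch
  r2: data parity 0, sent rp 0 → ok
  r3: data parity 1, sent rp 1 → ok
Recompute each column's even parity and compare to cp:
  c0: data parity 0, sent cp 0 → ok
  c1: data parity 0, sent cp 1 → mismatch
  c2: data parity 0, sent cp 0 → ok
Exactly one row (r1) and one column (c1) fail → the flipped bit is at their intersection.

row 1, column 1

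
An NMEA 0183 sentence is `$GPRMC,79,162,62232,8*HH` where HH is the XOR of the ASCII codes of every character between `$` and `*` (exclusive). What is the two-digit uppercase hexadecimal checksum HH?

7F

XOR the ASCII codes of the payload characters:
  'G' = 0x47 → acc = 0x47
  'P' = 0x50 → acc = 0x17
  'R' = 0x52 → acc = 0x45
  'M' = 0x4D → acc = 0x08
  'C' = 0x43 → acc = 0x4B
  ',' = 0x2C → acc = 0x67
  '7' = 0x37 → acc = 0x50
  '9' = 0x39 → acc = 0x69
  ',' = 0x2C → acc = 0x45
  '1' = 0x31 → acc = 0x74
  '6' = 0x36 → acc = 0x42
  '2' = 0x32 → acc = 0x70
  ',' = 0x2C → acc = 0x5C
  '6' = 0x36 → acc = 0x6A
  '2' = 0x32 → acc = 0x58
  '2' = 0x32 → acc = 0x6A
  '3' = 0x33 → acc = 0x59
  '2' = 0x32 → acc = 0x6B
  ',' = 0x2C → acc = 0x47
  '8' = 0x38 → acc = 0x7F
Checksum = 0x7F.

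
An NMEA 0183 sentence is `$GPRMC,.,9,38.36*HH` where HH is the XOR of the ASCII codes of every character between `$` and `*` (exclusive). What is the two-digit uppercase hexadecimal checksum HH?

50

XOR the ASCII codes of the payload characters:
  'G' = 0x47 → acc = 0x47
  'P' = 0x50 → acc = 0x17
  'R' = 0x52 → acc = 0x45
  'M' = 0x4D → acc = 0x08
  'C' = 0x43 → acc = 0x4B
  ',' = 0x2C → acc = 0x67
  '.' = 0x2E → acc = 0x49
  ',' = 0x2C → acc = 0x65
  '9' = 0x39 → acc = 0x5C
  ',' = 0x2C → acc = 0x70
  '3' = 0x33 → acc = 0x43
  '8' = 0x38 → acc = 0x7B
  '.' = 0x2E → acc = 0x55
  '3' = 0x33 → acc = 0x66
  '6' = 0x36 → acc = 0x50
Checksum = 0x50.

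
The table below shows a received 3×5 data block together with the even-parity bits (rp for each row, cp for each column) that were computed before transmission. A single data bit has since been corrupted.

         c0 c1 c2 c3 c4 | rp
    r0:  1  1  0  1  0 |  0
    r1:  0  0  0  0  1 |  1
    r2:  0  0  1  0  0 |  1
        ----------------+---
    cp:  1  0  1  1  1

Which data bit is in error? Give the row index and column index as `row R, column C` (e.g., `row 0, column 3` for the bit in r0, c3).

row 0, column 1

Recompute each row's even parity and compare to rp:
  r0: data parity 1, sent rp 0 → mismatch
  r1: data parity 1, sent rp 1 → ok
  r2: data parity 1, sent rp 1 → ok
Recompute each column's even parity and compare to cp:
  c0: data parity 1, sent cp 1 → ok
  c1: data parity 1, sent cp 0 → mismatch
  c2: data parity 1, sent cp 1 → ok
  c3: data parity 1, sent cp 1 → ok
  c4: data parity 1, sent cp 1 → ok
Exactly one row (r0) and one column (c1) fail → the flipped bit is at their intersection.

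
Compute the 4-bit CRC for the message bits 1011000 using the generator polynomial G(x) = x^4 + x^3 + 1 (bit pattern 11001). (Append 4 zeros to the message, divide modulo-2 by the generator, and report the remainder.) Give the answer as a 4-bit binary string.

Append 4 zeros: 10110000000. Divide by 11001 (XOR where the leading bit is 1):
  pos 0: 10110 XOR 11001 = 01111
  pos 1: 11110 XOR 11001 = 00111
  pos 3: 11100 XOR 11001 = 00101
  pos 5: 10100 XOR 11001 = 01101
  pos 6: 11010 XOR 11001 = 00011
Remainder (last 4 bits) = 0011. This is the CRC / FCS.

0011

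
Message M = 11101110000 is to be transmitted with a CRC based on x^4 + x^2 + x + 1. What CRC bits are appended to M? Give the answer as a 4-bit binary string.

Append 4 zeros: 111011100000000. Divide by 10111 (XOR where the leading bit is 1):
  pos 0: 11101 XOR 10111 = 01010
  pos 1: 10101 XOR 10111 = 00010
  pos 4: 10100 XOR 10111 = 00011
  pos 7: 11000 XOR 10111 = 01111
  pos 8: 11110 XOR 10111 = 01001
  pos 9: 10010 XOR 10111 = 00101
Remainder (last 4 bits) = 1010. This is the CRC / FCS.

1010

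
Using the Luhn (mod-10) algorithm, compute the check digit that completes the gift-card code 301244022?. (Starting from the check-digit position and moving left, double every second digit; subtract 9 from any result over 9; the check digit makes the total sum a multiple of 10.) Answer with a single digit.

2

Partial digits right→left: 2 2 0 4 4 2 1 0 3
Double every second digit counting from the check-digit position (so the 1st, 3rd, 5th, ... of the partial from the right).
  doubled (with −9 where >9): 4 0 8 2 6 → sum 20
  kept as-is: 2 4 2 0 → sum 8
Total = 20 + 8 = 28.
Check digit = (10 − (28 mod 10)) mod 10 = 2.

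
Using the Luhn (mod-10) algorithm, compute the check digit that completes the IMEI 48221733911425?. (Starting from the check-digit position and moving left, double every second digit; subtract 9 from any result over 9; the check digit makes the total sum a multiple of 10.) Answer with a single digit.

5

Partial digits right→left: 5 2 4 1 1 9 3 3 7 1 2 2 8 4
Double every second digit counting from the check-digit position (so the 1st, 3rd, 5th, ... of the partial from the right).
  doubled (with −9 where >9): 1 8 2 6 5 4 7 → sum 33
  kept as-is: 2 1 9 3 1 2 4 → sum 22
Total = 33 + 22 = 55.
Check digit = (10 − (55 mod 10)) mod 10 = 5.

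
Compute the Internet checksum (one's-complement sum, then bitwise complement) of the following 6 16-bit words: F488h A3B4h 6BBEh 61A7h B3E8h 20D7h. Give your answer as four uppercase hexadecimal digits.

One's-complement addition (fold any carry out of bit 15 back into bit 0):
  0xF488 + 0xA3B4 = 0x1983C → wrap carry → 0x983D
  0x983D + 0x6BBE = 0x103FB → wrap carry → 0x03FC
  0x03FC + 0x61A7 = 0x065A3
  0x65A3 + 0xB3E8 = 0x1198B → wrap carry → 0x198C
  0x198C + 0x20D7 = 0x03A63
One's-complement sum = 0x3A63.
Checksum = ~0x3A63 & 0xFFFF = 0xC59C.

C59C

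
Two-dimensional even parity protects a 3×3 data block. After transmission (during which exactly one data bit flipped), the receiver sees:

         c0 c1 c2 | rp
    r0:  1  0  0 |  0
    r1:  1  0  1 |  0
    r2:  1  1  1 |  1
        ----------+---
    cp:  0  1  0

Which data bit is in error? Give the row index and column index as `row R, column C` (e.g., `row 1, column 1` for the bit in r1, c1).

Recompute each row's even parity and compare to rp:
  r0: data parity 1, sent rp 0 → mismatch
  r1: data parity 0, sent rp 0 → ok
  r2: data parity 1, sent rp 1 → ok
Recompute each column's even parity and compare to cp:
  c0: data parity 1, sent cp 0 → mismatch
  c1: data parity 1, sent cp 1 → ok
  c2: data parity 0, sent cp 0 → ok
Exactly one row (r0) and one column (c0) fail → the flipped bit is at their intersection.

row 0, column 0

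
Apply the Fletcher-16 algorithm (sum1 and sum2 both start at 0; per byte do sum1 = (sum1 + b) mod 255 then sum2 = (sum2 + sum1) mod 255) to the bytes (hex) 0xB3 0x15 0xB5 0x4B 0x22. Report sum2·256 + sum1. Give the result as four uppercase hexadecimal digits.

Running sums (mod 255):
  after byte 0 (0xB3): sum1=179, sum2=179
  after byte 1 (0x15): sum1=200, sum2=124
  after byte 2 (0xB5): sum1=126, sum2=250
  after byte 3 (0x4B): sum1=201, sum2=196
  after byte 4 (0x22): sum1=235, sum2=176
Checksum = sum2·256 + sum1 = 176·256 + 235 = 45291 = 0xB0EB.

B0EB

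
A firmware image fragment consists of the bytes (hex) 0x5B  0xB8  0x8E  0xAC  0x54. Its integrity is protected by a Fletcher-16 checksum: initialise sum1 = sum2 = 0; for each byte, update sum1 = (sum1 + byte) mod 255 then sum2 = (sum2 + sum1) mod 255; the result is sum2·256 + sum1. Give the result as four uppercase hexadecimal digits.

05A3

Running sums (mod 255):
  after byte 0 (0x5B): sum1=91, sum2=91
  after byte 1 (0xB8): sum1=20, sum2=111
  after byte 2 (0x8E): sum1=162, sum2=18
  after byte 3 (0xAC): sum1=79, sum2=97
  after byte 4 (0x54): sum1=163, sum2=5
Checksum = sum2·256 + sum1 = 5·256 + 163 = 1443 = 0x05A3.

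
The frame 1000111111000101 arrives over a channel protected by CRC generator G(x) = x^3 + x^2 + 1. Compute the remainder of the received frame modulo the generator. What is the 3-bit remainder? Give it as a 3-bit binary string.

100

Modulo-2 division of 1000111111000101 by 1101:
  pos 0: 1000 XOR 1101 = 0101
  pos 1: 1011 XOR 1101 = 0110
  pos 2: 1101 XOR 1101 = 0000
  pos 6: 1111 XOR 1101 = 0010
  pos 8: 1000 XOR 1101 = 0101
  pos 9: 1010 XOR 1101 = 0111
  pos 10: 1111 XOR 1101 = 0010
  pos 12: 1001 XOR 1101 = 0100
Remainder = 100 (nonzero — an error is detected).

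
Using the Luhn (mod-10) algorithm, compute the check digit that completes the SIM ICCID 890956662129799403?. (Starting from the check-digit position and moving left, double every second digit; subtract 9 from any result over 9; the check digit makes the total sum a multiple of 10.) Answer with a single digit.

Partial digits right→left: 3 0 4 9 9 7 9 2 1 2 6 6 6 5 9 0 9 8
Double every second digit counting from the check-digit position (so the 1st, 3rd, 5th, ... of the partial from the right).
  doubled (with −9 where >9): 6 8 9 9 2 3 3 9 9 → sum 58
  kept as-is: 0 9 7 2 2 6 5 0 8 → sum 39
Total = 58 + 39 = 97.
Check digit = (10 − (97 mod 10)) mod 10 = 3.

3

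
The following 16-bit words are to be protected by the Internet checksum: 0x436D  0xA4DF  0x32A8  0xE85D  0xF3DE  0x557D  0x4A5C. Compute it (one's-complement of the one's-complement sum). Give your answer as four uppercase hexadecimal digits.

68F4

One's-complement addition (fold any carry out of bit 15 back into bit 0):
  0x436D + 0xA4DF = 0x0E84C
  0xE84C + 0x32A8 = 0x11AF4 → wrap carry → 0x1AF5
  0x1AF5 + 0xE85D = 0x10352 → wrap carry → 0x0353
  0x0353 + 0xF3DE = 0x0F731
  0xF731 + 0x557D = 0x14CAE → wrap carry → 0x4CAF
  0x4CAF + 0x4A5C = 0x0970B
One's-complement sum = 0x970B.
Checksum = ~0x970B & 0xFFFF = 0x68F4.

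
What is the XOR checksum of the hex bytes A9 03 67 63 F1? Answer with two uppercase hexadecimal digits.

5F

XOR the bytes together:
  start with 0xA9
  0xA9 ⊕ 0x03 = 0xAA
  0xAA ⊕ 0x67 = 0xCD
  0xCD ⊕ 0x63 = 0xAE
  0xAE ⊕ 0xF1 = 0x5F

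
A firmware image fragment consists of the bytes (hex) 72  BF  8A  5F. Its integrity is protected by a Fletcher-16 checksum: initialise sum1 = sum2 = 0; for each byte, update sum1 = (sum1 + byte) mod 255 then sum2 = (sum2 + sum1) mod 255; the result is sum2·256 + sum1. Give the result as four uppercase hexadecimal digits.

7D1C

Running sums (mod 255):
  after byte 0 (72): sum1=114, sum2=114
  after byte 1 (BF): sum1=50, sum2=164
  after byte 2 (8A): sum1=188, sum2=97
  after byte 3 (5F): sum1=28, sum2=125
Checksum = sum2·256 + sum1 = 125·256 + 28 = 32028 = 0x7D1C.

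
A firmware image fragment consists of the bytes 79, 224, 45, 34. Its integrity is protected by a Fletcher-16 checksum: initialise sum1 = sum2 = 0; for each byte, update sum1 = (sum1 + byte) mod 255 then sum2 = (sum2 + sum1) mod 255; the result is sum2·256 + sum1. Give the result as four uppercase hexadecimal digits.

Running sums (mod 255):
  after byte 0 (79): sum1=79, sum2=79
  after byte 1 (224): sum1=48, sum2=127
  after byte 2 (45): sum1=93, sum2=220
  after byte 3 (34): sum1=127, sum2=92
Checksum = sum2·256 + sum1 = 92·256 + 127 = 23679 = 0x5C7F.

5C7F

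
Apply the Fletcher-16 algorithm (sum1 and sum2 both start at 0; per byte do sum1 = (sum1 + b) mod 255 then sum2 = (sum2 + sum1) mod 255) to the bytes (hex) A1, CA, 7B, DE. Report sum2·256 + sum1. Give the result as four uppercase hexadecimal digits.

Running sums (mod 255):
  after byte 0 (A1): sum1=161, sum2=161
  after byte 1 (CA): sum1=108, sum2=14
  after byte 2 (7B): sum1=231, sum2=245
  after byte 3 (DE): sum1=198, sum2=188
Checksum = sum2·256 + sum1 = 188·256 + 198 = 48326 = 0xBCC6.

BCC6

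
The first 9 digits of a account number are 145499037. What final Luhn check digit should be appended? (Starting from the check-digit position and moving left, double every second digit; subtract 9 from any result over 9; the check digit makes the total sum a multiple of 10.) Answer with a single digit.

Partial digits right→left: 7 3 0 9 9 4 5 4 1
Double every second digit counting from the check-digit position (so the 1st, 3rd, 5th, ... of the partial from the right).
  doubled (with −9 where >9): 5 0 9 1 2 → sum 17
  kept as-is: 3 9 4 4 → sum 20
Total = 17 + 20 = 37.
Check digit = (10 − (37 mod 10)) mod 10 = 3.

3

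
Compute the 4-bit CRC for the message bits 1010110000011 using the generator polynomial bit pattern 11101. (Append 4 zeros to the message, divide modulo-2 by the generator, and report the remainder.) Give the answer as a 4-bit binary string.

0101

Append 4 zeros: 10101100000110000. Divide by 11101 (XOR where the leading bit is 1):
  pos 0: 10101 XOR 11101 = 01000
  pos 1: 10001 XOR 11101 = 01100
  pos 2: 11000 XOR 11101 = 00101
  pos 4: 10100 XOR 11101 = 01001
  pos 5: 10010 XOR 11101 = 01111
  pos 6: 11110 XOR 11101 = 00011
  pos 9: 11110 XOR 11101 = 00011
  pos 12: 11000 XOR 11101 = 00101
Remainder (last 4 bits) = 0101. This is the CRC / FCS.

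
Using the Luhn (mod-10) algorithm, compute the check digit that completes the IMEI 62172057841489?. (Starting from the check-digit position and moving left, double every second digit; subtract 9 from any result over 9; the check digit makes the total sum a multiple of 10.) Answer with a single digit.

0

Partial digits right→left: 9 8 4 1 4 8 7 5 0 2 7 1 2 6
Double every second digit counting from the check-digit position (so the 1st, 3rd, 5th, ... of the partial from the right).
  doubled (with −9 where >9): 9 8 8 5 0 5 4 → sum 39
  kept as-is: 8 1 8 5 2 1 6 → sum 31
Total = 39 + 31 = 70.
Check digit = (10 − (70 mod 10)) mod 10 = 0.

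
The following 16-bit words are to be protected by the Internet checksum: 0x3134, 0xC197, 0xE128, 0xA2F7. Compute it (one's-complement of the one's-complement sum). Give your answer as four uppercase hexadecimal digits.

8913

One's-complement addition (fold any carry out of bit 15 back into bit 0):
  0x3134 + 0xC197 = 0x0F2CB
  0xF2CB + 0xE128 = 0x1D3F3 → wrap carry → 0xD3F4
  0xD3F4 + 0xA2F7 = 0x176EB → wrap carry → 0x76EC
One's-complement sum = 0x76EC.
Checksum = ~0x76EC & 0xFFFF = 0x8913.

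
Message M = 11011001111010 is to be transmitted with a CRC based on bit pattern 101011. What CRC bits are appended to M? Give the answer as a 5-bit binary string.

Append 5 zeros: 1101100111101000000. Divide by 101011 (XOR where the leading bit is 1):
  pos 0: 110110 XOR 101011 = 011101
  pos 1: 111010 XOR 101011 = 010001
  pos 2: 100011 XOR 101011 = 001000
  pos 4: 100011 XOR 101011 = 001000
  pos 6: 100010 XOR 101011 = 001001
  pos 8: 100110 XOR 101011 = 001101
  pos 10: 110100 XOR 101011 = 011111
  pos 11: 111110 XOR 101011 = 010101
  pos 12: 101010 XOR 101011 = 000001
Remainder (last 5 bits) = 00010. This is the CRC / FCS.

00010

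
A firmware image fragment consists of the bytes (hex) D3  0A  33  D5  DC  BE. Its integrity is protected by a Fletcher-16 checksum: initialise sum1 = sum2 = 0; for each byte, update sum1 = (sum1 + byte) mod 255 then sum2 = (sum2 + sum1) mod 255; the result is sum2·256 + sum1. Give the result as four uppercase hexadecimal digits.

Running sums (mod 255):
  after byte 0 (D3): sum1=211, sum2=211
  after byte 1 (0A): sum1=221, sum2=177
  after byte 2 (33): sum1=17, sum2=194
  after byte 3 (D5): sum1=230, sum2=169
  after byte 4 (DC): sum1=195, sum2=109
  after byte 5 (BE): sum1=130, sum2=239
Checksum = sum2·256 + sum1 = 239·256 + 130 = 61314 = 0xEF82.

EF82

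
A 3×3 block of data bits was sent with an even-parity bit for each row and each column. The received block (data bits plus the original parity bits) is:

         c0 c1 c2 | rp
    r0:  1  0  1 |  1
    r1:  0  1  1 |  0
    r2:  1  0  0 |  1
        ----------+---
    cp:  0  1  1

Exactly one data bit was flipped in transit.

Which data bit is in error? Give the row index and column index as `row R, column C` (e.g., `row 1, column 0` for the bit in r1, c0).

Recompute each row's even parity and compare to rp:
  r0: data parity 0, sent rp 1 → mismatch
  r1: data parity 0, sent rp 0 → ok
  r2: data parity 1, sent rp 1 → ok
Recompute each column's even parity and compare to cp:
  c0: data parity 0, sent cp 0 → ok
  c1: data parity 1, sent cp 1 → ok
  c2: data parity 0, sent cp 1 → mismatch
Exactly one row (r0) and one column (c2) fail → the flipped bit is at their intersection.

row 0, column 2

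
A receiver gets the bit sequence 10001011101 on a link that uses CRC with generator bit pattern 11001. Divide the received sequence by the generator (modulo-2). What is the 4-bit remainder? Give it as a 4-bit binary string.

0001

Modulo-2 division of 10001011101 by 11001:
  pos 0: 10001 XOR 11001 = 01000
  pos 1: 10000 XOR 11001 = 01001
  pos 2: 10011 XOR 11001 = 01010
  pos 3: 10101 XOR 11001 = 01100
  pos 4: 11001 XOR 11001 = 00000
Remainder = 0001 (nonzero — an error is detected).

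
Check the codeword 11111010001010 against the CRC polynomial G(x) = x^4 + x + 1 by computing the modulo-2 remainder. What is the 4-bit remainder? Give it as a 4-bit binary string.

0000

Modulo-2 division of 11111010001010 by 10011:
  pos 0: 11111 XOR 10011 = 01100
  pos 1: 11000 XOR 10011 = 01011
  pos 2: 10111 XOR 10011 = 00100
  pos 4: 10000 XOR 10011 = 00011
  pos 7: 11010 XOR 10011 = 01001
  pos 8: 10011 XOR 10011 = 00000
Remainder = 0000 (zero — the frame passes the CRC check).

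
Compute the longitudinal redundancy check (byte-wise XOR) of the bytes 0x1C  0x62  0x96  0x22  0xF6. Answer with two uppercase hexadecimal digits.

XOR the bytes together:
  start with 0x1C
  0x1C ⊕ 0x62 = 0x7E
  0x7E ⊕ 0x96 = 0xE8
  0xE8 ⊕ 0x22 = 0xCA
  0xCA ⊕ 0xF6 = 0x3C

3C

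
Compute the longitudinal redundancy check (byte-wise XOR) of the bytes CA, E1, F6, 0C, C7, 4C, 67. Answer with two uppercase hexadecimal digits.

XOR the bytes together:
  start with 0xCA
  0xCA ⊕ 0xE1 = 0x2B
  0x2B ⊕ 0xF6 = 0xDD
  0xDD ⊕ 0x0C = 0xD1
  0xD1 ⊕ 0xC7 = 0x16
  0x16 ⊕ 0x4C = 0x5A
  0x5A ⊕ 0x67 = 0x3D

3D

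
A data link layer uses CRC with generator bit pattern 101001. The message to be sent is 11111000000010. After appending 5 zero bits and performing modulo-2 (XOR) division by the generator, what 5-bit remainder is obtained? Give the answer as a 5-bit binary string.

Append 5 zeros: 1111100000001000000. Divide by 101001 (XOR where the leading bit is 1):
  pos 0: 111110 XOR 101001 = 010111
  pos 1: 101110 XOR 101001 = 000111
  pos 4: 111000 XOR 101001 = 010001
  pos 5: 100010 XOR 101001 = 001011
  pos 7: 101101 XOR 101001 = 000100
  pos 10: 100000 XOR 101001 = 001001
  pos 12: 100100 XOR 101001 = 001101
Remainder (last 5 bits) = 11010. This is the CRC / FCS.

11010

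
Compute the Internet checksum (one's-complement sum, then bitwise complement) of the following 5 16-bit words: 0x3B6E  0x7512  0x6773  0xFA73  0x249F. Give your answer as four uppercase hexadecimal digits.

C8F8

One's-complement addition (fold any carry out of bit 15 back into bit 0):
  0x3B6E + 0x7512 = 0x0B080
  0xB080 + 0x6773 = 0x117F3 → wrap carry → 0x17F4
  0x17F4 + 0xFA73 = 0x11267 → wrap carry → 0x1268
  0x1268 + 0x249F = 0x03707
One's-complement sum = 0x3707.
Checksum = ~0x3707 & 0xFFFF = 0xC8F8.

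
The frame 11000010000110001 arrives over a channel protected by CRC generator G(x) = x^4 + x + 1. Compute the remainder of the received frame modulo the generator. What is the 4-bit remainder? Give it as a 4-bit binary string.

0000

Modulo-2 division of 11000010000110001 by 10011:
  pos 0: 11000 XOR 10011 = 01011
  pos 1: 10110 XOR 10011 = 00101
  pos 3: 10110 XOR 10011 = 00101
  pos 5: 10100 XOR 10011 = 00111
  pos 7: 11101 XOR 10011 = 01110
  pos 8: 11101 XOR 10011 = 01110
  pos 9: 11100 XOR 10011 = 01111
  pos 10: 11110 XOR 10011 = 01101
  pos 11: 11010 XOR 10011 = 01001
  pos 12: 10011 XOR 10011 = 00000
Remainder = 0000 (zero — the frame passes the CRC check).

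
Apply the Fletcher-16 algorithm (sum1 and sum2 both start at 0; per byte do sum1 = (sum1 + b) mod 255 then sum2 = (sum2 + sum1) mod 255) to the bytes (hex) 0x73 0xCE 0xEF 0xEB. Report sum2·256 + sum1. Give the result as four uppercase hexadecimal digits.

Running sums (mod 255):
  after byte 0 (0x73): sum1=115, sum2=115
  after byte 1 (0xCE): sum1=66, sum2=181
  after byte 2 (0xEF): sum1=50, sum2=231
  after byte 3 (0xEB): sum1=30, sum2=6
Checksum = sum2·256 + sum1 = 6·256 + 30 = 1566 = 0x061E.

061E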